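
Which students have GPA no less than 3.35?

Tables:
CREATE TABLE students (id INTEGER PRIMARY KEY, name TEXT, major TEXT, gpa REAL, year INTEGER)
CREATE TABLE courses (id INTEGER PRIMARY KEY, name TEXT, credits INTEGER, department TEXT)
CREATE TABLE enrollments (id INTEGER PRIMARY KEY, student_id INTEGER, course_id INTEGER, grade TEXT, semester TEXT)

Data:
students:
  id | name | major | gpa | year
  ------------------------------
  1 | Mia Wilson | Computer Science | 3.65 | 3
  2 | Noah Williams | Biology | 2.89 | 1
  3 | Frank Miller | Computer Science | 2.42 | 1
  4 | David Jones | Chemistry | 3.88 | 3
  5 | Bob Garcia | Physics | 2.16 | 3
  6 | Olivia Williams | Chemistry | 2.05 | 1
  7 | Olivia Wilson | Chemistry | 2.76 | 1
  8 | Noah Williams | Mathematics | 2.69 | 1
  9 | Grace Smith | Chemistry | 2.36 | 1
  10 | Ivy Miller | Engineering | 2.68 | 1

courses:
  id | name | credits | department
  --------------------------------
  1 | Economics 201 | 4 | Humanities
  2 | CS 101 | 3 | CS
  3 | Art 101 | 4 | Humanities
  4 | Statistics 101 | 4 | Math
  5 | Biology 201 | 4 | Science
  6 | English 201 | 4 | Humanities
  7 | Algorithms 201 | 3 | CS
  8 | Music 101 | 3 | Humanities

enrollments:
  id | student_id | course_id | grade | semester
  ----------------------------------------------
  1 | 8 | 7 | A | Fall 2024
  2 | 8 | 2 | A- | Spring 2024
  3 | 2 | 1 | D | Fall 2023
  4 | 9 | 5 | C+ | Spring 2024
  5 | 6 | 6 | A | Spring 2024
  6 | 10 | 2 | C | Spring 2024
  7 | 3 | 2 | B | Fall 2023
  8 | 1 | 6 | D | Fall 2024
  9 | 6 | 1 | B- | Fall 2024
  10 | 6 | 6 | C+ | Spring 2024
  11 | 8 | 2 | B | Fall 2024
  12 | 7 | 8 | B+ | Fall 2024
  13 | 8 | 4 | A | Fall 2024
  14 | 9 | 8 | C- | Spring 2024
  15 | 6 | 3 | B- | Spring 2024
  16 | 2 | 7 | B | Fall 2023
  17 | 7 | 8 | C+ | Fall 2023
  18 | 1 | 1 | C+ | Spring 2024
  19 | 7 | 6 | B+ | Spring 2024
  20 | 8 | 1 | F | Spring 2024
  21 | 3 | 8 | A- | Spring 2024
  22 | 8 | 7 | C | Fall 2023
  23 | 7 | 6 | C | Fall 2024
SELECT name, gpa FROM students WHERE gpa >= 3.35

Execution result:
name | gpa
Mia Wilson | 3.65
David Jones | 3.88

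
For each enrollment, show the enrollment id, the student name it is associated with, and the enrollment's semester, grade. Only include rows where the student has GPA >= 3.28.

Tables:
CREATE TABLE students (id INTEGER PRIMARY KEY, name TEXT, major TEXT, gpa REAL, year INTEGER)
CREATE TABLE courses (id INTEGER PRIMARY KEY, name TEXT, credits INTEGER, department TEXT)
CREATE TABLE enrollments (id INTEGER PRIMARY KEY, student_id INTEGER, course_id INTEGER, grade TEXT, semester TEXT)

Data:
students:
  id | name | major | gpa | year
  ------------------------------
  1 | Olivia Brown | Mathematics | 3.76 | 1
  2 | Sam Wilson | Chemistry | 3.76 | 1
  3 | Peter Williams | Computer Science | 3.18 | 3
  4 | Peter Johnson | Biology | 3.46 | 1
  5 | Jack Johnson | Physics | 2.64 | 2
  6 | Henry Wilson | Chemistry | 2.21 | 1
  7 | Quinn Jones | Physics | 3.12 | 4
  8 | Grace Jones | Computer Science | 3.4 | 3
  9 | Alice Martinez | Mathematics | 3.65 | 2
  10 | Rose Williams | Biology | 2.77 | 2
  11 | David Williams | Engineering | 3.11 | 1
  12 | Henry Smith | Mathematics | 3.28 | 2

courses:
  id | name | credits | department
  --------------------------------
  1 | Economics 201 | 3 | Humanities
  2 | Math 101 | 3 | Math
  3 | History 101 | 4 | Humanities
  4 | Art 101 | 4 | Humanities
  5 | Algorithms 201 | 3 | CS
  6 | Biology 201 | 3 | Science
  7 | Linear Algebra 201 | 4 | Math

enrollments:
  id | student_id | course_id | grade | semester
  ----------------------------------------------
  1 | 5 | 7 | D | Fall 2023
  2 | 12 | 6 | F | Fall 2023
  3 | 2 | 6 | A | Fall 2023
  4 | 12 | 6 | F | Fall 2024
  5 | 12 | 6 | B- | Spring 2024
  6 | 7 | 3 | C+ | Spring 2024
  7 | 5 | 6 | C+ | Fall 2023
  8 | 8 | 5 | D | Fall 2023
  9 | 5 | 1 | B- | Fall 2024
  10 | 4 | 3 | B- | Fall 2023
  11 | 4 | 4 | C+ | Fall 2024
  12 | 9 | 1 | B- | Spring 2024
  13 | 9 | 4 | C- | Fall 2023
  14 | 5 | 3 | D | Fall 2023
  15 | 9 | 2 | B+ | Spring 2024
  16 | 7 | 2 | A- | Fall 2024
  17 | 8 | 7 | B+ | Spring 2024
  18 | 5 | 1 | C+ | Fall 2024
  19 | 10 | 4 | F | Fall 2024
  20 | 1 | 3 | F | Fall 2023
SELECT c.id, p.name AS student, c.semester, c.grade FROM enrollments c JOIN students p ON c.student_id = p.id WHERE p.gpa >= 3.28

Execution result:
id | student | semester | grade
2 | Henry Smith | Fall 2023 | F
3 | Sam Wilson | Fall 2023 | A
4 | Henry Smith | Fall 2024 | F
5 | Henry Smith | Spring 2024 | B-
8 | Grace Jones | Fall 2023 | D
10 | Peter Johnson | Fall 2023 | B-
11 | Peter Johnson | Fall 2024 | C+
12 | Alice Martinez | Spring 2024 | B-
13 | Alice Martinez | Fall 2023 | C-
15 | Alice Martinez | Spring 2024 | B+
17 | Grace Jones | Spring 2024 | B+
20 | Olivia Brown | Fall 2023 | F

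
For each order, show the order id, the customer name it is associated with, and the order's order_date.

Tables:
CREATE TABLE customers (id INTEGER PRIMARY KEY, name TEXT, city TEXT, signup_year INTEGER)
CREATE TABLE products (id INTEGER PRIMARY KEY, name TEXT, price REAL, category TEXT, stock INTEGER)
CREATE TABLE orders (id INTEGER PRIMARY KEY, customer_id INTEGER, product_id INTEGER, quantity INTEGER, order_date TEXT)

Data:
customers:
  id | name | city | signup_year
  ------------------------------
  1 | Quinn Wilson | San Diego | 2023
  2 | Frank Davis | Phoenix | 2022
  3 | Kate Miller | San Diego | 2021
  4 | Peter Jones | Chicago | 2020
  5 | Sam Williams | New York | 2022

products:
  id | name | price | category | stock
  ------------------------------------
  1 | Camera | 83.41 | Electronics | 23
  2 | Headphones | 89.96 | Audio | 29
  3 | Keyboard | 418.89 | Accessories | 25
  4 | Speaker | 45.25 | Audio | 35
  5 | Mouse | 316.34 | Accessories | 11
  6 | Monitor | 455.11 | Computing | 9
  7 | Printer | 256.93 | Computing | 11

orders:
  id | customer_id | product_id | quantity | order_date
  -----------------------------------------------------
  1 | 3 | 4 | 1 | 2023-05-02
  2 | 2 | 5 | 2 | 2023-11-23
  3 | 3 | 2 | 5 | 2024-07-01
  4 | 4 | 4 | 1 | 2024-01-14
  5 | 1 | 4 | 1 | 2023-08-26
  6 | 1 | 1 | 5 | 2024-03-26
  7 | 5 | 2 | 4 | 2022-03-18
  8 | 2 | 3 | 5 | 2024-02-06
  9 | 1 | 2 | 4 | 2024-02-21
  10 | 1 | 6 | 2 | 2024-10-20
SELECT c.id, p.name AS customer, c.order_date FROM orders c JOIN customers p ON c.customer_id = p.id

Execution result:
id | customer | order_date
1 | Kate Miller | 2023-05-02
2 | Frank Davis | 2023-11-23
3 | Kate Miller | 2024-07-01
4 | Peter Jones | 2024-01-14
5 | Quinn Wilson | 2023-08-26
6 | Quinn Wilson | 2024-03-26
7 | Sam Williams | 2022-03-18
8 | Frank Davis | 2024-02-06
9 | Quinn Wilson | 2024-02-21
10 | Quinn Wilson | 2024-10-20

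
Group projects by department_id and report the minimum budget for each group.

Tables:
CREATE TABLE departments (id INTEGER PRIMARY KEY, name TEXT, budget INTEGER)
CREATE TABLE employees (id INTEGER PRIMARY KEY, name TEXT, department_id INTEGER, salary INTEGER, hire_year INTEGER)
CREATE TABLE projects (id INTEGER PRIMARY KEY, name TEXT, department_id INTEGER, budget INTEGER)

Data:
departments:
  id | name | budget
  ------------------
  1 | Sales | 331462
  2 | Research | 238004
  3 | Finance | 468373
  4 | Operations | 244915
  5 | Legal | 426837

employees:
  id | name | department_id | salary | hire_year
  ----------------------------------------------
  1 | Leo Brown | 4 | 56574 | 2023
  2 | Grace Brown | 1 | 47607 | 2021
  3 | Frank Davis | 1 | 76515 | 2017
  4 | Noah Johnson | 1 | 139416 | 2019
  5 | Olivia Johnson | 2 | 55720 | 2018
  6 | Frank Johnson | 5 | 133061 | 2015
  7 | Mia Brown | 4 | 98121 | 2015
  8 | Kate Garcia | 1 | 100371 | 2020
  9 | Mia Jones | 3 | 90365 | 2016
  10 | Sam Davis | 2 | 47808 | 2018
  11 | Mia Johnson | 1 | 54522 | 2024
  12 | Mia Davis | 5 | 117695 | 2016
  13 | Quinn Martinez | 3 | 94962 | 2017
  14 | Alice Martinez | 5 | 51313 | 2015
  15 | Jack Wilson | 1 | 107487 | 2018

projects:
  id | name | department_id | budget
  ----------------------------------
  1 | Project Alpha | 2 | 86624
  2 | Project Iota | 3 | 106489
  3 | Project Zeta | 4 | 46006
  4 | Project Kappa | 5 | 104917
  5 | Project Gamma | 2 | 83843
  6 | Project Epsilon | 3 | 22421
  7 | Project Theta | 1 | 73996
SELECT department_id, MIN(budget) AS min_budget FROM projects GROUP BY department_id

Execution result:
department_id | min_budget
1 | 73996
2 | 83843
3 | 22421
4 | 46006
5 | 104917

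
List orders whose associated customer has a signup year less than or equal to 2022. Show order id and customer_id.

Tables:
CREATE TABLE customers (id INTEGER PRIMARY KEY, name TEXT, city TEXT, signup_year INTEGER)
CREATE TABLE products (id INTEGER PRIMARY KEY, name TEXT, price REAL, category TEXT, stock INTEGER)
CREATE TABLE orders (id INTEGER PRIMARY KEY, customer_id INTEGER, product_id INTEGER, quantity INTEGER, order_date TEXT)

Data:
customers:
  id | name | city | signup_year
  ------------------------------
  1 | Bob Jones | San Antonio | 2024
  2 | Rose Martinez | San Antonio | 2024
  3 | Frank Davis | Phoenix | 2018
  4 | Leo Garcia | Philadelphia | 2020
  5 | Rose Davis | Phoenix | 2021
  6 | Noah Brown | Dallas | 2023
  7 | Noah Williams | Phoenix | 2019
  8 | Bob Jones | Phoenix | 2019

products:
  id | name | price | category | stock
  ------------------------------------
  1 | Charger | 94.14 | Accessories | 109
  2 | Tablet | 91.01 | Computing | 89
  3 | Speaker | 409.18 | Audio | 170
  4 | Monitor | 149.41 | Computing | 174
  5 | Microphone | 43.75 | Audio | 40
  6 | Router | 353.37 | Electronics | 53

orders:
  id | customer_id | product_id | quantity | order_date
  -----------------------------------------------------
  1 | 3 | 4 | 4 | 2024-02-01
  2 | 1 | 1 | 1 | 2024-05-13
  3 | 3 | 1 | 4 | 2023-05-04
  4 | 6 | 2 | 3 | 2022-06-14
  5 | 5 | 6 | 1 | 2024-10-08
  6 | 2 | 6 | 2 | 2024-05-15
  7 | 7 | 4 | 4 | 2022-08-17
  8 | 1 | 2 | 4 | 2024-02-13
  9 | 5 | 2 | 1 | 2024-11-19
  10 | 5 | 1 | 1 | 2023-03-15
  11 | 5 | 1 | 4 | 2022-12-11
SELECT id, customer_id FROM orders WHERE customer_id IN (SELECT id FROM customers WHERE signup_year <= 2022)

Execution result:
id | customer_id
1 | 3
3 | 3
5 | 5
7 | 7
9 | 5
10 | 5
11 | 5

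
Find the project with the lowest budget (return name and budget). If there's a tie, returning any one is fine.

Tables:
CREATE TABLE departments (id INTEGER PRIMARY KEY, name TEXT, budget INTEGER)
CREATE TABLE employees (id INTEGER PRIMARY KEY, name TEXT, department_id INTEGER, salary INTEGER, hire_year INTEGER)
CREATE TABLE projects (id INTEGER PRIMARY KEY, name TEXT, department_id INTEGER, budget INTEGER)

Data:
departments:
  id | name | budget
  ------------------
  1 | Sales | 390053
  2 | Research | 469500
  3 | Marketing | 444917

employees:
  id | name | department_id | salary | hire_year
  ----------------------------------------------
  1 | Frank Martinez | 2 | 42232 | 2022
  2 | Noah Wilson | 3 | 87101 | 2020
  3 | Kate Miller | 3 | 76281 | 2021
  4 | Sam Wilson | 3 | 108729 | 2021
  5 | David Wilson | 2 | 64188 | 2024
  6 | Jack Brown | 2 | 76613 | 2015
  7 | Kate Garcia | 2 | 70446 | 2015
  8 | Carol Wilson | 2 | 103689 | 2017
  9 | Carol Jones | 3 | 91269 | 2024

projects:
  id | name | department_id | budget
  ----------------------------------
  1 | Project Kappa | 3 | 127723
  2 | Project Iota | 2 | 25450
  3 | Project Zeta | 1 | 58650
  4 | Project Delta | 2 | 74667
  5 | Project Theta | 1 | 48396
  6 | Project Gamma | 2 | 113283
SELECT name, budget FROM projects ORDER BY budget ASC LIMIT 1

Execution result:
name | budget
Project Iota | 25450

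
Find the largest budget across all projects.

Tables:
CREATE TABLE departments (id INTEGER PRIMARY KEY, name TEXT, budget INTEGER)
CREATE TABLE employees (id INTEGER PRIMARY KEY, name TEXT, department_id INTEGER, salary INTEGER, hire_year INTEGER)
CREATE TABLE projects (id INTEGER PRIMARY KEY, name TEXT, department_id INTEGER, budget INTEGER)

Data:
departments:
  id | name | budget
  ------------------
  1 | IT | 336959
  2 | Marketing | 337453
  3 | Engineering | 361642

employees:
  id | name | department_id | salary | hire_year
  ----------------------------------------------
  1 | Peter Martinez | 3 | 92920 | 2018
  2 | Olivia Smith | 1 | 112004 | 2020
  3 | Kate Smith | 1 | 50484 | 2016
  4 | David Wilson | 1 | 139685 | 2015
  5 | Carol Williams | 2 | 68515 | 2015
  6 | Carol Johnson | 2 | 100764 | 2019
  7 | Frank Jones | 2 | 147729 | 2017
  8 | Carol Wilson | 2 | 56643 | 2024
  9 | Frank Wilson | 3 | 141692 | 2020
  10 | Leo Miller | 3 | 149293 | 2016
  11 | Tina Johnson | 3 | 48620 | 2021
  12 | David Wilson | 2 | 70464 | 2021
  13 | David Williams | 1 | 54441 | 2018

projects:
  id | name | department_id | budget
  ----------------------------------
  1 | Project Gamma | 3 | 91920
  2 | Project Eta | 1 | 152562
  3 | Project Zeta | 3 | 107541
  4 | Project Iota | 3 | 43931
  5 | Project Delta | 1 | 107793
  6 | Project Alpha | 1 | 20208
SELECT MAX(budget) FROM projects

Execution result:
152562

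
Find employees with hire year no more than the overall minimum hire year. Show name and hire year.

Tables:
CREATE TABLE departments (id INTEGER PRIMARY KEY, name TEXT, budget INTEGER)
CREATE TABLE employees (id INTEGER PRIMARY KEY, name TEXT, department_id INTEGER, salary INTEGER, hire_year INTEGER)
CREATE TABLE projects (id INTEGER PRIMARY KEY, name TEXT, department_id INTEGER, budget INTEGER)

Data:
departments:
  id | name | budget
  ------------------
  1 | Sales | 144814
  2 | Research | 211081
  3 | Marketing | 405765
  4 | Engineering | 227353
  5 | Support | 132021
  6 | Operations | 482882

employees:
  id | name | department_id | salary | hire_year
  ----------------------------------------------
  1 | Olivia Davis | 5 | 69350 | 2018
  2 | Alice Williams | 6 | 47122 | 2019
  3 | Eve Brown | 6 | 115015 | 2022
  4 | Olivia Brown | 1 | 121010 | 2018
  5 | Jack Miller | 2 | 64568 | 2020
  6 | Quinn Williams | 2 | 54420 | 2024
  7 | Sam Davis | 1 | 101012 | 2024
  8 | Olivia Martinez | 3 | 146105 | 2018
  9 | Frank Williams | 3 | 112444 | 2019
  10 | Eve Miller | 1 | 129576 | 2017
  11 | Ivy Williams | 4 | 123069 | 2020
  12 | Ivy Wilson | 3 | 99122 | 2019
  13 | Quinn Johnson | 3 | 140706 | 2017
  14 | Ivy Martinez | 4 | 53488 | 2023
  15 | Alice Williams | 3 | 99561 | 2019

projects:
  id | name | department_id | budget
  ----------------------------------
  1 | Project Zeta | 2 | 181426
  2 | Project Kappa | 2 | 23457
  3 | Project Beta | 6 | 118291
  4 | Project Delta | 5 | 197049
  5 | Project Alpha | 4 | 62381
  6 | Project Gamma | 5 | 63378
SELECT name, hire_year FROM employees WHERE hire_year <= (SELECT MIN(hire_year) FROM employees)

Execution result:
name | hire_year
Eve Miller | 2017
Quinn Johnson | 2017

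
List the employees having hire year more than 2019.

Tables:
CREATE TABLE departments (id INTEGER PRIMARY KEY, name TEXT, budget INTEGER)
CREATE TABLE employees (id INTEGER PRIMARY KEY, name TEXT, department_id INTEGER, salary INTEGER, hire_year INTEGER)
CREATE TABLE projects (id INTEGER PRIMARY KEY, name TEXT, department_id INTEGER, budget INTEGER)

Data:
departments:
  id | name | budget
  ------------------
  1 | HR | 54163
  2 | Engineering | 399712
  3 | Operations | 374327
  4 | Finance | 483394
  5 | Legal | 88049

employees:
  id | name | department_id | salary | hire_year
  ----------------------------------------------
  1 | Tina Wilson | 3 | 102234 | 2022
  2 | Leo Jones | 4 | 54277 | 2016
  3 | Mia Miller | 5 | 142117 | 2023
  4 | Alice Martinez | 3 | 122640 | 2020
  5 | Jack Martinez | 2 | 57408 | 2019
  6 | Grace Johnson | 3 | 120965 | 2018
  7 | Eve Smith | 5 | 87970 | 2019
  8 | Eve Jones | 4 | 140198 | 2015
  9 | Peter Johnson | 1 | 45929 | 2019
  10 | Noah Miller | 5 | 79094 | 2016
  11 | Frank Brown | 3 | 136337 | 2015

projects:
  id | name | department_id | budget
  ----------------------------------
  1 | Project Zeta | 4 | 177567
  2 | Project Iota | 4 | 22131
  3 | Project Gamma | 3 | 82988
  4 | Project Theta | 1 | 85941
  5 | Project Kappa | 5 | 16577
SELECT name, hire_year FROM employees WHERE hire_year > 2019

Execution result:
name | hire_year
Tina Wilson | 2022
Mia Miller | 2023
Alice Martinez | 2020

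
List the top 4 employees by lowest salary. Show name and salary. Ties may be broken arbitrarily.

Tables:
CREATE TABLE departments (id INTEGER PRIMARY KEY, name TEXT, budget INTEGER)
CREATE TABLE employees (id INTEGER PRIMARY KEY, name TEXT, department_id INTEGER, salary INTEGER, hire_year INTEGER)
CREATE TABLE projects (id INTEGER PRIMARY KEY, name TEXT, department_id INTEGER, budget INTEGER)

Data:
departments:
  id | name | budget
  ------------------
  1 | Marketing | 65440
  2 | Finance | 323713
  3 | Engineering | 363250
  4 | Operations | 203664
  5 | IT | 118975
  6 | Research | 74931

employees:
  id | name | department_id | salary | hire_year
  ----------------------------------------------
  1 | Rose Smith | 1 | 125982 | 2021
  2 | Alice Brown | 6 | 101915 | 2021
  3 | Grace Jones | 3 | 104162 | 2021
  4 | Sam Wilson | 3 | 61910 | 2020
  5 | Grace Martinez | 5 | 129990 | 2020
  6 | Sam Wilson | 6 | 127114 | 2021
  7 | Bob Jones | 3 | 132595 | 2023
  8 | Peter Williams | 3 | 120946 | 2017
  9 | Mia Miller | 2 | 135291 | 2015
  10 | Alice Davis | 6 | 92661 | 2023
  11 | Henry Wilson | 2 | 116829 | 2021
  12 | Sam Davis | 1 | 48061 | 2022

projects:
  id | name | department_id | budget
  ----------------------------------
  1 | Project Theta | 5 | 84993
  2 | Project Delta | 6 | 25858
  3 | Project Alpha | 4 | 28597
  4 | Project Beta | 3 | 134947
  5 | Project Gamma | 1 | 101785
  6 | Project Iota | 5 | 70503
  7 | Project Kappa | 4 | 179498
SELECT name, salary FROM employees ORDER BY salary ASC LIMIT 4

Execution result:
name | salary
Sam Davis | 48061
Sam Wilson | 61910
Alice Davis | 92661
Alice Brown | 101915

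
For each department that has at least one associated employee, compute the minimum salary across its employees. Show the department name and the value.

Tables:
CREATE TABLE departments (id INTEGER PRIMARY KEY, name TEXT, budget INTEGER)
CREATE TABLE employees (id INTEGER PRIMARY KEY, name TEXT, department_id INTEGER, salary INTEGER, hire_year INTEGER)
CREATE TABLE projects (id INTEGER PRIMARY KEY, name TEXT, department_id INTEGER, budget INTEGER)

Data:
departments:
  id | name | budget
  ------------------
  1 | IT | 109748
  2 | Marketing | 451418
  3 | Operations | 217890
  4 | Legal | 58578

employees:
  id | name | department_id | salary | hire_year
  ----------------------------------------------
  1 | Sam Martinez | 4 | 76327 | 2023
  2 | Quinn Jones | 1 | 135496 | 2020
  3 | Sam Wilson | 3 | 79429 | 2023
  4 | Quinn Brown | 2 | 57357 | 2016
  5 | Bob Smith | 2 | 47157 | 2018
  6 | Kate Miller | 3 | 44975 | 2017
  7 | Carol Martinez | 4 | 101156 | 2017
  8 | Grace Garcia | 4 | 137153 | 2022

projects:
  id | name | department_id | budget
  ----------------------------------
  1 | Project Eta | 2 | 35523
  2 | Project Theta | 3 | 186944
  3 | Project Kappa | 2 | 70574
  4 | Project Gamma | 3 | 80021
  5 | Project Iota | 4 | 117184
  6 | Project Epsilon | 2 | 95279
SELECT p.name, MIN(c.salary) AS min_salary FROM employees c JOIN departments p ON c.department_id = p.id GROUP BY p.id, p.name

Execution result:
name | min_salary
IT | 135496
Marketing | 47157
Operations | 44975
Legal | 76327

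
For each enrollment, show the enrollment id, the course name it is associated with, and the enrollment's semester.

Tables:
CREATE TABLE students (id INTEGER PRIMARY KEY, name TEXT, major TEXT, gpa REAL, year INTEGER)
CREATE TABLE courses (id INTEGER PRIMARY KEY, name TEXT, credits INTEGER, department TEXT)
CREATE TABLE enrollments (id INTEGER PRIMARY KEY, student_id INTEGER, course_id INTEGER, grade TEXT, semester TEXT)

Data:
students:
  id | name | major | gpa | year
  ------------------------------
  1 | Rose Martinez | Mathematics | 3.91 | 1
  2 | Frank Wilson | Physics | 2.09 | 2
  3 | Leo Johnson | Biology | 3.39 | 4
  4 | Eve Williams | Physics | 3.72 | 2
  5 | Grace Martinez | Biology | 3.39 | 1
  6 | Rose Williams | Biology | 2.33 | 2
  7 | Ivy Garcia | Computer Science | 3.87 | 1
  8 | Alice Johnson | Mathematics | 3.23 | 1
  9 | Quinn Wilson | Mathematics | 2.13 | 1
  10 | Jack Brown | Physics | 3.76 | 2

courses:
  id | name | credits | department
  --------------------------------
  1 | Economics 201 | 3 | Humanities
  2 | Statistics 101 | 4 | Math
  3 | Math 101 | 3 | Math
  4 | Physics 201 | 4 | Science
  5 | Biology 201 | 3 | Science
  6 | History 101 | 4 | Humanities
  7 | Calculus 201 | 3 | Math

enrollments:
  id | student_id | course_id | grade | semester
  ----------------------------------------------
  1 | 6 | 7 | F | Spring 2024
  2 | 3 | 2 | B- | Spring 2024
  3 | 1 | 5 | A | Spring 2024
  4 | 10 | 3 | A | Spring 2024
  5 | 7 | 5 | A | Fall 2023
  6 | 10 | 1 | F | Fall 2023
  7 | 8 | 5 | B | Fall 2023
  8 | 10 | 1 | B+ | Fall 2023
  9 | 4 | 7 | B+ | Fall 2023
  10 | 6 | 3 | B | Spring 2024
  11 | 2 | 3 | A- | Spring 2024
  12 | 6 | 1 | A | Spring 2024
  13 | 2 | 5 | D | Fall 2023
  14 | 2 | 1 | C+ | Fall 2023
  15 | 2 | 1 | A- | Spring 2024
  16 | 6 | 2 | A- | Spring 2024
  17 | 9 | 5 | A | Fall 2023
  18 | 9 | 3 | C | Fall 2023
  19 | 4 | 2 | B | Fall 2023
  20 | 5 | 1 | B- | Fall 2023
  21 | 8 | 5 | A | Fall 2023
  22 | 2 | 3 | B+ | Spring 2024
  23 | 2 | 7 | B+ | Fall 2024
SELECT c.id, p.name AS course, c.semester FROM enrollments c JOIN courses p ON c.course_id = p.id

Execution result:
id | course | semester
1 | Calculus 201 | Spring 2024
2 | Statistics 101 | Spring 2024
3 | Biology 201 | Spring 2024
4 | Math 101 | Spring 2024
5 | Biology 201 | Fall 2023
6 | Economics 201 | Fall 2023
7 | Biology 201 | Fall 2023
8 | Economics 201 | Fall 2023
9 | Calculus 201 | Fall 2023
10 | Math 101 | Spring 2024
11 | Math 101 | Spring 2024
12 | Economics 201 | Spring 2024
13 | Biology 201 | Fall 2023
14 | Economics 201 | Fall 2023
15 | Economics 201 | Spring 2024
16 | Statistics 101 | Spring 2024
17 | Biology 201 | Fall 2023
18 | Math 101 | Fall 2023
19 | Statistics 101 | Fall 2023
20 | Economics 201 | Fall 2023
21 | Biology 201 | Fall 2023
22 | Math 101 | Spring 2024
23 | Calculus 201 | Fall 2024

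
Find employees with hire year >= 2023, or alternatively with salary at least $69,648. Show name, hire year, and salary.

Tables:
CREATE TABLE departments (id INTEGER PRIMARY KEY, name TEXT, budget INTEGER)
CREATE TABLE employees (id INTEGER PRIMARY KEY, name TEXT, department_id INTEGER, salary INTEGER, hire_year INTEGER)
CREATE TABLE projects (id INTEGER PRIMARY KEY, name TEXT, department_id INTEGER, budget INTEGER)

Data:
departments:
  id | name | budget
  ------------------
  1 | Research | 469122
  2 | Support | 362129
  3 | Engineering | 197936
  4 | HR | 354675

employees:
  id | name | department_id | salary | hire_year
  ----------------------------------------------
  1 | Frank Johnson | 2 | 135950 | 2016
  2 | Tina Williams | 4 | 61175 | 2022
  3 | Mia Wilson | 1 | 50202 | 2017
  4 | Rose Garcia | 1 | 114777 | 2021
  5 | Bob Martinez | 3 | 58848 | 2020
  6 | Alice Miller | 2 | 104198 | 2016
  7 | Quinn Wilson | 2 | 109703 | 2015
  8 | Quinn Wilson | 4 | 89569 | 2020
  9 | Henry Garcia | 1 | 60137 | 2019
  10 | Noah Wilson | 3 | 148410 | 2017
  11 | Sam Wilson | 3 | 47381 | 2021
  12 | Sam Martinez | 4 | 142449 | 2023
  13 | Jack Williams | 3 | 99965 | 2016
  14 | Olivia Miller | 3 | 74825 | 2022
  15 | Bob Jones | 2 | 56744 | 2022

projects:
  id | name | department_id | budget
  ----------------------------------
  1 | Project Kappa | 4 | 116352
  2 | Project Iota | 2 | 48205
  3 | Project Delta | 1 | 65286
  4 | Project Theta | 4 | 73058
SELECT name, hire_year, salary FROM employees WHERE hire_year >= 2023 OR salary >= 69648

Execution result:
name | hire_year | salary
Frank Johnson | 2016 | 135950
Rose Garcia | 2021 | 114777
Alice Miller | 2016 | 104198
Quinn Wilson | 2015 | 109703
Quinn Wilson | 2020 | 89569
Noah Wilson | 2017 | 148410
Sam Martinez | 2023 | 142449
Jack Williams | 2016 | 99965
Olivia Miller | 2022 | 74825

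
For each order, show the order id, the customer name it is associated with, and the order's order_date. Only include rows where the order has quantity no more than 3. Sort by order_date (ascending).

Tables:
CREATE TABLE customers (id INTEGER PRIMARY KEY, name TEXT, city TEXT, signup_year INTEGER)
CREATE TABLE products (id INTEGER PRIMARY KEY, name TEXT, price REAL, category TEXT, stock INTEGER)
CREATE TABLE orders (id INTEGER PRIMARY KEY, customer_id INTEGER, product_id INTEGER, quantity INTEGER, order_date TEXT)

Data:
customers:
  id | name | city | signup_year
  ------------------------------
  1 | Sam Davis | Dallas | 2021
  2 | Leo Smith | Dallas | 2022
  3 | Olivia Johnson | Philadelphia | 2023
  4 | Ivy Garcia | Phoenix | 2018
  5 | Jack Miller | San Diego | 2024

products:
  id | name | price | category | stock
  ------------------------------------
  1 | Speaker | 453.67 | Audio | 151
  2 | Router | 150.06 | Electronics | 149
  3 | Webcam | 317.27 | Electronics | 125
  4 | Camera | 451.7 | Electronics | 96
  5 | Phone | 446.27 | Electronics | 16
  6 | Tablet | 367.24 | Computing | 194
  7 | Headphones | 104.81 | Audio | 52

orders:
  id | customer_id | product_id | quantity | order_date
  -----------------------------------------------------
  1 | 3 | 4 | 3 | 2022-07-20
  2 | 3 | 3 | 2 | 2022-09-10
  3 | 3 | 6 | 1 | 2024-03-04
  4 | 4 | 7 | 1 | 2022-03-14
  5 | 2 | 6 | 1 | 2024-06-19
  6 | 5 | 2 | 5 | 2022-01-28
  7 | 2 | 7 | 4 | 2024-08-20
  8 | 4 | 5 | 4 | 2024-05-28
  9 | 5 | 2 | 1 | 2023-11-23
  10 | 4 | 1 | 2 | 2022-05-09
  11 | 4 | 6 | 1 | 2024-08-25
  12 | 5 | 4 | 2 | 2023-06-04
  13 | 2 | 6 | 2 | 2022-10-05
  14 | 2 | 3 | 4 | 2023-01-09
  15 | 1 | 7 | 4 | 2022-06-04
SELECT c.id, p.name AS customer, c.order_date FROM orders c JOIN customers p ON c.customer_id = p.id WHERE c.quantity <= 3 ORDER BY c.order_date ASC

Execution result:
id | customer | order_date
4 | Ivy Garcia | 2022-03-14
10 | Ivy Garcia | 2022-05-09
1 | Olivia Johnson | 2022-07-20
2 | Olivia Johnson | 2022-09-10
13 | Leo Smith | 2022-10-05
12 | Jack Miller | 2023-06-04
9 | Jack Miller | 2023-11-23
3 | Olivia Johnson | 2024-03-04
5 | Leo Smith | 2024-06-19
11 | Ivy Garcia | 2024-08-25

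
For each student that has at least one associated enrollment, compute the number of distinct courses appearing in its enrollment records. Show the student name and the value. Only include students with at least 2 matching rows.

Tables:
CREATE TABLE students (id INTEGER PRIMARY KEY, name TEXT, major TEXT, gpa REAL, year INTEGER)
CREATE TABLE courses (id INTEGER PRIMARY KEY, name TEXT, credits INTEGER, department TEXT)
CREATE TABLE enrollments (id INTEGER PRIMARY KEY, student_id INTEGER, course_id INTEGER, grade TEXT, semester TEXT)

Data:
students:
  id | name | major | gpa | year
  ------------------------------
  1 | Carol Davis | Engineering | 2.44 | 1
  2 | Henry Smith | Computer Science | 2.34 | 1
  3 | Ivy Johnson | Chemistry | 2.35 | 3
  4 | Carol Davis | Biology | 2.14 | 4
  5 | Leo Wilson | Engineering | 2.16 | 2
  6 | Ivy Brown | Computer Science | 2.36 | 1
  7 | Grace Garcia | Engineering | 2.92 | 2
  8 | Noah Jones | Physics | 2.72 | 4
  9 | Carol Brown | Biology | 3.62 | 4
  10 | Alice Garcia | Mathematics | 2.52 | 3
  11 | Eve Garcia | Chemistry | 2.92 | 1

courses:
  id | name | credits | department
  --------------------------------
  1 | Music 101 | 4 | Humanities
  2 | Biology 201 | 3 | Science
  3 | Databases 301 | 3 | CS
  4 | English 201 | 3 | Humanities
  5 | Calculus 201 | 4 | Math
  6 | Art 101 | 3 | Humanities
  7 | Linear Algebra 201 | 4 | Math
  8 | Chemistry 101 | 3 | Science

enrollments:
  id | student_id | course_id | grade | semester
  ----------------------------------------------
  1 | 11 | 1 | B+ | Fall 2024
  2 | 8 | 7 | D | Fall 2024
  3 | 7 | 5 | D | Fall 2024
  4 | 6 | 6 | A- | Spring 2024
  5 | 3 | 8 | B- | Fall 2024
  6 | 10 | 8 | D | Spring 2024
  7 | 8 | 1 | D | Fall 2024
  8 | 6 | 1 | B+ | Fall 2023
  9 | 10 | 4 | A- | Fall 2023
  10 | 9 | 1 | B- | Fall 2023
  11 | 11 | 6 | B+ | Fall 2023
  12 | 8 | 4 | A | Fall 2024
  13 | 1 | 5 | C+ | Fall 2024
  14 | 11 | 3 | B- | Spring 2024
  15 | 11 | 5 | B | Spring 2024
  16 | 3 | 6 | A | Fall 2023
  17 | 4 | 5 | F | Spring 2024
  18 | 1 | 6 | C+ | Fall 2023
SELECT p.name, COUNT(DISTINCT c.course_id) AS distinct_course_count FROM enrollments c JOIN students p ON c.student_id = p.id GROUP BY p.id, p.name HAVING COUNT(*) >= 2

Execution result:
name | distinct_course_count
Carol Davis | 2
Ivy Johnson | 2
Ivy Brown | 2
Noah Jones | 3
Alice Garcia | 2
Eve Garcia | 4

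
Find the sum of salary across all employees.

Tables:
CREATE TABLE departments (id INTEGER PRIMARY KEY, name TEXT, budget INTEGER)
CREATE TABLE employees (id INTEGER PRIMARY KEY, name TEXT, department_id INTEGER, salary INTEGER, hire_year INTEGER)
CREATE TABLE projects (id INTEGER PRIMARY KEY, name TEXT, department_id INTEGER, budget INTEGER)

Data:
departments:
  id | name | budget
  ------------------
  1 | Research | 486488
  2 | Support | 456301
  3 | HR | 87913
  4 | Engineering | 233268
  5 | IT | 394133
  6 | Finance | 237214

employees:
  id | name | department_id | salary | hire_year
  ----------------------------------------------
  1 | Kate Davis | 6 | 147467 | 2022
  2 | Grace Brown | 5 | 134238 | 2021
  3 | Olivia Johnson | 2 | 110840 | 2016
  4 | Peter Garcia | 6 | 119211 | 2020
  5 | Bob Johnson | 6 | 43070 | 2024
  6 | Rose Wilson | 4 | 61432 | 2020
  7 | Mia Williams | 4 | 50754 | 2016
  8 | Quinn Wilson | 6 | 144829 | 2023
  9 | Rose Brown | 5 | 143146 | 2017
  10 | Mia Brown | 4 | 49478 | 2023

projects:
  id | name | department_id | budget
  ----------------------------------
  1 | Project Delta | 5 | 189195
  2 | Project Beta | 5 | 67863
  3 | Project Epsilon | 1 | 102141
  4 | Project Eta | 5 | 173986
SELECT SUM(salary) FROM employees

Execution result:
1004465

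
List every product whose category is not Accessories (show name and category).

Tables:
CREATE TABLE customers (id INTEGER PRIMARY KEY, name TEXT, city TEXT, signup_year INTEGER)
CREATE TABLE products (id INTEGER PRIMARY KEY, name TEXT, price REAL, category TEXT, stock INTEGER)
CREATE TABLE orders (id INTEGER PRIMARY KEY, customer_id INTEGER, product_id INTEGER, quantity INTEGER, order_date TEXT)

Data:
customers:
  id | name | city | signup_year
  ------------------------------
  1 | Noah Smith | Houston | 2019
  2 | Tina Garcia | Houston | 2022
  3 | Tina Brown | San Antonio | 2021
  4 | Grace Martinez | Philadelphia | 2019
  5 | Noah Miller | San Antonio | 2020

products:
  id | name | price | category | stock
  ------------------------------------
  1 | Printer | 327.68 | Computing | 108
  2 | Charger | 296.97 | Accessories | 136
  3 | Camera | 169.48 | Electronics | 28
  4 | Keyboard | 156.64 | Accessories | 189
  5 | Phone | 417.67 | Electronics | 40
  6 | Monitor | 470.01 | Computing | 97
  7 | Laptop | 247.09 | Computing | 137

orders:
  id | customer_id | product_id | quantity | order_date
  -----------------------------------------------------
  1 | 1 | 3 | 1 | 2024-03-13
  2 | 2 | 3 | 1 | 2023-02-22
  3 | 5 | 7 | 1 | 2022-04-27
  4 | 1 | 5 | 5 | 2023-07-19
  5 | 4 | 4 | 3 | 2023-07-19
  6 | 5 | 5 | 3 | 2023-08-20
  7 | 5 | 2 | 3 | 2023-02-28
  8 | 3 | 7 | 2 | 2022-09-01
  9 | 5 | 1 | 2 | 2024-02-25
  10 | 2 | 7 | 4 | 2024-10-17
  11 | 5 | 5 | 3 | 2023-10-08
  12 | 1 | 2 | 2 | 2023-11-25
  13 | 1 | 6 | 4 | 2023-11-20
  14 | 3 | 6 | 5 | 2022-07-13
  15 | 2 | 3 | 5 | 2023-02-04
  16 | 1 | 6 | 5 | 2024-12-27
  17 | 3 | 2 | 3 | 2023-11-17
SELECT name, category FROM products WHERE category <> 'Accessories'

Execution result:
name | category
Printer | Computing
Camera | Electronics
Phone | Electronics
Monitor | Computing
Laptop | Computing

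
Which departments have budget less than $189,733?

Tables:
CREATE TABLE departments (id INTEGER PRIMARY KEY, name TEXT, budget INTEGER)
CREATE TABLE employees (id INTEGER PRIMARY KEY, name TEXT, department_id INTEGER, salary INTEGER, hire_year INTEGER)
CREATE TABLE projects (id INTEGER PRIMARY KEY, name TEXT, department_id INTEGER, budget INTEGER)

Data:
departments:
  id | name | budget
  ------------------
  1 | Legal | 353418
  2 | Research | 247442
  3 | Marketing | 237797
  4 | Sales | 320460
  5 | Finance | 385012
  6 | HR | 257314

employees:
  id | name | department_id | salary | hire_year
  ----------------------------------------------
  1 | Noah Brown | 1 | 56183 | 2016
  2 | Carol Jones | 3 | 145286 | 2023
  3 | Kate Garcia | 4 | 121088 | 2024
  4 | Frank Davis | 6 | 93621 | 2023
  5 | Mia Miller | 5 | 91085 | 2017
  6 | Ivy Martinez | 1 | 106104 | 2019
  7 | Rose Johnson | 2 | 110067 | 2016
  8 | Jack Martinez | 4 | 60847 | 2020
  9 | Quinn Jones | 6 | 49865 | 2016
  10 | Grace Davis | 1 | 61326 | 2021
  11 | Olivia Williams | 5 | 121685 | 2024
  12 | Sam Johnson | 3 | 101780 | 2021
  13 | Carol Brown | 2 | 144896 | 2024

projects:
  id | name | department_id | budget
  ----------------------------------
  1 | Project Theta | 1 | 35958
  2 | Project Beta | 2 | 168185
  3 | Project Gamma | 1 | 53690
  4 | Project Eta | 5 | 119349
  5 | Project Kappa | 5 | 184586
SELECT name, budget FROM departments WHERE budget < 189733

Execution result:
(no rows)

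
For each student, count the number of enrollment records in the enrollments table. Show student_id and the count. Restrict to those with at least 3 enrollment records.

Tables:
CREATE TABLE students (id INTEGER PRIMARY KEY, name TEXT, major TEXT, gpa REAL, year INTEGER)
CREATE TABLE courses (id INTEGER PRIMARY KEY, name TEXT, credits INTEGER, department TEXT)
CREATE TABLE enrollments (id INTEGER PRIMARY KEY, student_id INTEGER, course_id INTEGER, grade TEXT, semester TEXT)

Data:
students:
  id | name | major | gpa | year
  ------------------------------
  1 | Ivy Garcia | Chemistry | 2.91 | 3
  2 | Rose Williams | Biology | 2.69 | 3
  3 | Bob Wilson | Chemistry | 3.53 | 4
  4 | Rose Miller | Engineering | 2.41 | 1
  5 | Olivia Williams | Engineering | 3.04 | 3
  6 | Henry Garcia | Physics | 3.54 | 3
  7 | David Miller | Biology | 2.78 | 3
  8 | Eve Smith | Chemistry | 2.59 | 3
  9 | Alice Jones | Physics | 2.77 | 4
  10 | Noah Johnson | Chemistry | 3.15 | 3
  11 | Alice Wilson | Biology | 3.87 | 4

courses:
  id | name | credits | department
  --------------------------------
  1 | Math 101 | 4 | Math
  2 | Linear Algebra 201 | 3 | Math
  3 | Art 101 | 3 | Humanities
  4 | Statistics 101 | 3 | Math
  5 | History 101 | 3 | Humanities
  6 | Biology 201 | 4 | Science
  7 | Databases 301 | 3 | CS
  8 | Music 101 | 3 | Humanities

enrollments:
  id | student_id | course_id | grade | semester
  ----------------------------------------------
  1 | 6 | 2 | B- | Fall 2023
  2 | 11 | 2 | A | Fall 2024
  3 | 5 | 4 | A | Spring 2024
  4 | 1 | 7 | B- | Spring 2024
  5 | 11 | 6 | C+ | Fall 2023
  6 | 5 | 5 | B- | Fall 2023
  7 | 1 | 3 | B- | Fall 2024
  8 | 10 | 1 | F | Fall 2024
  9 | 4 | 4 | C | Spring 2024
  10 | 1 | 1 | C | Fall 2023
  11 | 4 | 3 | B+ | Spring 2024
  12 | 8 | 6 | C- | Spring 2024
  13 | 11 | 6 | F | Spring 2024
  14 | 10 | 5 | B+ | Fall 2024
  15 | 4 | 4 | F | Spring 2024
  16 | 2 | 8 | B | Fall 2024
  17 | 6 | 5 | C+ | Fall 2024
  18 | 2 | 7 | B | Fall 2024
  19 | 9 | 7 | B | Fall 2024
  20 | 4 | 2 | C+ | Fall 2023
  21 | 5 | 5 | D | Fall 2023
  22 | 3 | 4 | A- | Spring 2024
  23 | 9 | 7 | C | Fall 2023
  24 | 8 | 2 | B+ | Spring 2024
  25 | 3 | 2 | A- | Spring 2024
SELECT student_id, COUNT(*) AS enrollment_count FROM enrollments GROUP BY student_id HAVING COUNT(*) >= 3

Execution result:
student_id | enrollment_count
1 | 3
4 | 4
5 | 3
11 | 3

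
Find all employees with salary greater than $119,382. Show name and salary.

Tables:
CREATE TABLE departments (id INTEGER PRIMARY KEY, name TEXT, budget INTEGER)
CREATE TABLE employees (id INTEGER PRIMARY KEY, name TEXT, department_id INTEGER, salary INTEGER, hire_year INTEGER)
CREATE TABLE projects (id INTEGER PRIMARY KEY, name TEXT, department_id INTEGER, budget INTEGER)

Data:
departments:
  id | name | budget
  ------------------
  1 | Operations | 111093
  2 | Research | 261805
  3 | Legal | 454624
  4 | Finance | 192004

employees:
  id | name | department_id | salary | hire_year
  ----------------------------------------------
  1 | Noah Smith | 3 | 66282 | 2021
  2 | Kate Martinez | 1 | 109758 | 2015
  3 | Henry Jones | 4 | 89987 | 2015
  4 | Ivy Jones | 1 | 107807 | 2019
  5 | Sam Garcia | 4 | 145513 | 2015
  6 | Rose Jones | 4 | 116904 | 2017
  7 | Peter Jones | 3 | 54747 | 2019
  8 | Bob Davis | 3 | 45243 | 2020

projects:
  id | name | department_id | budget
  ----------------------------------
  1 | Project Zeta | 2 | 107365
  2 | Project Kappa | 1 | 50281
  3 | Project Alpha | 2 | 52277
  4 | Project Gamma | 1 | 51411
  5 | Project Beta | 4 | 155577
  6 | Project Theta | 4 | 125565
SELECT name, salary FROM employees WHERE salary > 119382

Execution result:
name | salary
Sam Garcia | 145513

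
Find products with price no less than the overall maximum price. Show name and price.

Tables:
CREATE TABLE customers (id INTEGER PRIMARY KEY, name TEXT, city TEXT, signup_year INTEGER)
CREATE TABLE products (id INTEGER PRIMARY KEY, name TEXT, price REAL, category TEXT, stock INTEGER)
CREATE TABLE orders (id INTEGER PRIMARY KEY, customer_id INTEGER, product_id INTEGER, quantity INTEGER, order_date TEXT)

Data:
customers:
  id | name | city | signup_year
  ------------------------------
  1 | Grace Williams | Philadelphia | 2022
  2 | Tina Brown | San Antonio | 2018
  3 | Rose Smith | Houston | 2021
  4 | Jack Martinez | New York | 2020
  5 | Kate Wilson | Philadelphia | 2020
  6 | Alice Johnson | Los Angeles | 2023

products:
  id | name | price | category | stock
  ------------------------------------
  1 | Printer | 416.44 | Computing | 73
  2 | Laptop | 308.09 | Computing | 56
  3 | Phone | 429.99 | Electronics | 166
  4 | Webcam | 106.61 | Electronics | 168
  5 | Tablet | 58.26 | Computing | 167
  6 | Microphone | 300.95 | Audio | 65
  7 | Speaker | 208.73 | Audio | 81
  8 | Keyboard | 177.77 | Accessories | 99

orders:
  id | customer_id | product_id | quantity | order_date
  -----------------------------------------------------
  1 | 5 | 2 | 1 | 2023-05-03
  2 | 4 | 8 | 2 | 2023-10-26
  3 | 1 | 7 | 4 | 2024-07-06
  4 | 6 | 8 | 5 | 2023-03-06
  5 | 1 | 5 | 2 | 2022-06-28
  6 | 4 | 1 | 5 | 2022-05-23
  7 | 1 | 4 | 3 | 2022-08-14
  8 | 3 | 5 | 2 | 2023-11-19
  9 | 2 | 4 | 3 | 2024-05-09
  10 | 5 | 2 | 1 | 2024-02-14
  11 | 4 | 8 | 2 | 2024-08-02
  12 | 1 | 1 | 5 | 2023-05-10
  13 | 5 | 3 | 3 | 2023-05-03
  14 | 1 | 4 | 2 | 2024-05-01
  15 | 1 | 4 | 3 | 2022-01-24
SELECT name, price FROM products WHERE price >= (SELECT MAX(price) FROM products)

Execution result:
name | price
Phone | 429.99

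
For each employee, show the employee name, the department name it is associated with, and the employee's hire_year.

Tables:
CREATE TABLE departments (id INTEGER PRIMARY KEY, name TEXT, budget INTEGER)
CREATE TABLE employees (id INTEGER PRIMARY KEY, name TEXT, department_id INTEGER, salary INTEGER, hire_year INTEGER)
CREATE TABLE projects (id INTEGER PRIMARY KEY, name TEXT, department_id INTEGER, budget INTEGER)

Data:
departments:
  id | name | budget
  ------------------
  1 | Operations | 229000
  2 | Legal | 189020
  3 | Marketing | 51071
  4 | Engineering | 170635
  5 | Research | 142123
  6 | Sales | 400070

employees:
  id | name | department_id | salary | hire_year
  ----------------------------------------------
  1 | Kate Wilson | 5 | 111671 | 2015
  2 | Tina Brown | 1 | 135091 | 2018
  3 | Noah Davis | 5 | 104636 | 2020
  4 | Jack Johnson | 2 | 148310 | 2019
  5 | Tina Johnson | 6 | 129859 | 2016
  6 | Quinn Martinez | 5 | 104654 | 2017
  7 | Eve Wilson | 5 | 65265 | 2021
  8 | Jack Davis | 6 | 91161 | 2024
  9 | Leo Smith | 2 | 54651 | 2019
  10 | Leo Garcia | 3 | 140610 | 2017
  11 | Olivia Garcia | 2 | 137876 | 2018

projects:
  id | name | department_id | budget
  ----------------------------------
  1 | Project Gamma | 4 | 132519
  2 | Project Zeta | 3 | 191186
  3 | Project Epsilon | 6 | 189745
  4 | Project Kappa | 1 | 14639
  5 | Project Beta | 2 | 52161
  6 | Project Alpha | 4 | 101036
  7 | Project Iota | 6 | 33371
SELECT c.name, p.name AS department, c.hire_year FROM employees c JOIN departments p ON c.department_id = p.id

Execution result:
name | department | hire_year
Kate Wilson | Research | 2015
Tina Brown | Operations | 2018
Noah Davis | Research | 2020
Jack Johnson | Legal | 2019
Tina Johnson | Sales | 2016
Quinn Martinez | Research | 2017
Eve Wilson | Research | 2021
Jack Davis | Sales | 2024
Leo Smith | Legal | 2019
Leo Garcia | Marketing | 2017
Olivia Garcia | Legal | 2018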